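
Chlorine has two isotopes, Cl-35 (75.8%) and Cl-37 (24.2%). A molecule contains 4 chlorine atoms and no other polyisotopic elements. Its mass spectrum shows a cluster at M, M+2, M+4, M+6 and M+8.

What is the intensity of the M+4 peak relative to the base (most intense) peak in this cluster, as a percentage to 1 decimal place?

Binomial terms of (0.758 + 0.242)^4: M 0.3301, M+2 0.4216, M+4 0.2019, M+6 0.0430, M+8 0.0034 → M+2 is the base peak.
P(M+2) = C(4,1) × 0.758^3 × 0.242^1 = 4 × 0.43551951 × 0.2420 = 0.421583 (base)
P(M+4) = C(4,2) × 0.758^2 × 0.242^2 = 6 × 0.574564 × 0.058564 = 0.201893
Relative intensity = 0.201893 / 0.421583 × 100 = 47.9

47.9%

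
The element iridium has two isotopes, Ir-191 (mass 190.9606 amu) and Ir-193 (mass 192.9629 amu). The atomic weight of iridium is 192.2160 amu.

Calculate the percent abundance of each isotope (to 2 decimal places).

With x = fraction of Ir-191 (so Ir-193 is 1 − x):
190.9606·x + 192.9629·(1 − x) = 192.2160
(190.9606 − 192.9629)·x = 192.2160 − 192.9629
x = -0.7469 / -2.0023 = 0.37302 → 37.30% Ir-191, 62.70% Ir-193.

Ir-191: 37.30%, Ir-193: 62.70%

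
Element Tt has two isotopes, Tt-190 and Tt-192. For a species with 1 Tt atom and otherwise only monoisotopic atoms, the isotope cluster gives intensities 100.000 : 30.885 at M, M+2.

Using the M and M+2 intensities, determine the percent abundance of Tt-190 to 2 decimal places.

Write p for the Tt-190 fraction. I(M+2)/I(M) = [C(1,1)·p^0·(1−p)] / p^1 = 1·(1−p)/p = 30.885/100.000 = 0.3089
(1−p)/p = 0.3089/1 = 0.3089  ⇒  p = 1/(1 + 0.3089) = 0.7640
Tt-190: 76.40%, Tt-192: 23.60%.

76.40%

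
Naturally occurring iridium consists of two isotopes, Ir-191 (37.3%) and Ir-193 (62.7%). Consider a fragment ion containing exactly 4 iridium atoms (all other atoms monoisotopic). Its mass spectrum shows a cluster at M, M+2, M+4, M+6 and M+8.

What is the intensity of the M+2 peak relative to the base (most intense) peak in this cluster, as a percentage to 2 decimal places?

Binomial terms of (0.373 + 0.627)^4: M 0.0194, M+2 0.1302, M+4 0.3282, M+6 0.3678, M+8 0.1546 → M+6 is the base peak.
P(M+6) = C(4,3) × 0.373^1 × 0.627^3 = 4 × 0.3730 × 0.24649188 = 0.367766 (base)
P(M+2) = C(4,1) × 0.373^3 × 0.627^1 = 4 × 0.05189512 × 0.6270 = 0.130153
Relative intensity = 0.130153 / 0.367766 × 100 = 35.39

35.39%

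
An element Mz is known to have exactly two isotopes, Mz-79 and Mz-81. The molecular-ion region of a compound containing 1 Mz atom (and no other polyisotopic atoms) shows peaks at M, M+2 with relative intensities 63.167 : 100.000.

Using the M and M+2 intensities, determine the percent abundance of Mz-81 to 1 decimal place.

Let p = fractional abundance of Mz-79. I(M+2)/I(M) = [C(1,1)·p^0·(1−p)] / p^1 = 1·(1−p)/p = 100.000/63.167 = 1.5831
(1−p)/p = 1.5831/1 = 1.5831  ⇒  p = 1/(1 + 1.5831) = 0.3871
Mz-79: 38.7%, Mz-81: 61.3%.

61.3%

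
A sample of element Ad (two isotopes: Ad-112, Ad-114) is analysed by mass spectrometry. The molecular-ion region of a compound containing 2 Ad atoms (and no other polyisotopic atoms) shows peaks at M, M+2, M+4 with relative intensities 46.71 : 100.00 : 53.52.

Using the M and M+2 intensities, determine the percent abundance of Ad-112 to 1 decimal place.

48.3%

Write p for the Ad-112 fraction. I(M+2)/I(M) = [C(2,1)·p^1·(1−p)] / p^2 = 2·(1−p)/p = 100.00/46.71 = 2.1409
(1−p)/p = 2.1409/2 = 1.0704  ⇒  p = 1/(1 + 1.0704) = 0.4830
Ad-112: 48.3%, Ad-114: 51.7%.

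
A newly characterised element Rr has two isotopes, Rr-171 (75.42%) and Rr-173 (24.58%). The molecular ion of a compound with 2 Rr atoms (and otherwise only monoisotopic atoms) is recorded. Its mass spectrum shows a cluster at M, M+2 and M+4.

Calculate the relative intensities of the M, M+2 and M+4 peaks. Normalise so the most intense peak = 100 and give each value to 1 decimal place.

The 2 Rr atoms are independent, so intensities follow the terms of (0.7542 + 0.2458)^2.
P(M) = 0.7542^2 = 0.568818
P(M+2) = 2 × 0.7542^1 × 0.2458^1 = 0.370765
P(M+4) = 0.2458^2 = 0.060418
The M peak is largest (0.568818); scaling to 100 gives 100.0 : 65.2 : 10.6.

100.0 : 65.2 : 10.6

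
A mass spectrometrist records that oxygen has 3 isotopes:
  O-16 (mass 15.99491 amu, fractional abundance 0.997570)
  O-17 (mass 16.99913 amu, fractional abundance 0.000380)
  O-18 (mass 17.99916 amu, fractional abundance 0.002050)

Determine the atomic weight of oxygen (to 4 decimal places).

Weight each isotope mass by its fractional abundance: 0.997570 × 15.99491 + 0.000380 × 16.99913 + 0.002050 × 17.99916
= 15.956042 + 0.006460 + 0.036898 = 15.999400 amu

15.9994 amu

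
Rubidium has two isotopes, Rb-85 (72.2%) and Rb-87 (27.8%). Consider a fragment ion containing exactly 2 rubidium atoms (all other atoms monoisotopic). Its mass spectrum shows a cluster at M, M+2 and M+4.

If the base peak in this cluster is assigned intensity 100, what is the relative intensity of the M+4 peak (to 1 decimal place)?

(0.722 + 0.278)^2 gives M 0.5213, M+2 0.4014, M+4 0.0773; the largest is M.
P(M) = C(2,0) × 0.722^2 × 0.278^0 = 1 × 0.521284 × 1.0000 = 0.521284 (base)
P(M+4) = C(2,2) × 0.722^0 × 0.278^2 = 1 × 1.0000 × 0.077284 = 0.077284
Relative intensity = 0.077284 / 0.521284 × 100 = 14.8

14.8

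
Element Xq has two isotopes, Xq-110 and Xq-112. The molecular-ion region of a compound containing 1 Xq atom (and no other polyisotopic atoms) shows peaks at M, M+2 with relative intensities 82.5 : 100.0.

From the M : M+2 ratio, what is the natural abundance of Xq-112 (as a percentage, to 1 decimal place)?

54.8%

If p is the fraction of Xq that is Xq-110, then I(M+2)/I(M) = [C(1,1)·p^0·(1−p)] / p^1 = 1·(1−p)/p = 100.0/82.5 = 1.2121
(1−p)/p = 1.2121/1 = 1.2121  ⇒  p = 1/(1 + 1.2121) = 0.4521
Xq-110: 45.2%, Xq-112: 54.8%.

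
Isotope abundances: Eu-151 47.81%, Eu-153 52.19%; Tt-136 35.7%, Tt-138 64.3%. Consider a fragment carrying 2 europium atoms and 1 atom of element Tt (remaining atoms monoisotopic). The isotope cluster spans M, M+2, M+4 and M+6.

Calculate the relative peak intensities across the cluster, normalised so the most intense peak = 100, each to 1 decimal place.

19.5 : 77.8 : 100.0 : 41.9

Europium pattern (n=2): 0.22857961 : 0.49904078 : 0.27237961
Element Tt pattern (n=1): 0.3570 : 0.6430
Convolve the two distributions (both contribute in 2-u steps):
  M: 0.22857961×0.3570 = 0.081603
  M+2: 0.22857961×0.6430 + 0.49904078×0.3570 = 0.325134
  M+4: 0.49904078×0.6430 + 0.27237961×0.3570 = 0.418123
  M+6: 0.27237961×0.6430 = 0.175140
Scale to base peak (0.418123) = 100: 19.5 : 77.8 : 100.0 : 41.9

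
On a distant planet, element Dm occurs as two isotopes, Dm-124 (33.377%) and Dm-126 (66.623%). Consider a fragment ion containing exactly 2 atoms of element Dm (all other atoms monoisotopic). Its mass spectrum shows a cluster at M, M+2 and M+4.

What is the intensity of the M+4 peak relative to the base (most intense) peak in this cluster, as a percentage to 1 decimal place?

Term probabilities: M 0.1114, M+2 0.4447, M+4 0.4439. Base peak = M+2.
P(M+2) = C(2,1) × 0.33377^1 × 0.66623^1 = 2 × 0.33377 × 0.66623 = 0.444735 (base)
P(M+4) = C(2,2) × 0.33377^0 × 0.66623^2 = 1 × 1.0000 × 0.44386241 = 0.443862
Relative intensity = 0.443862 / 0.444735 × 100 = 99.8

99.8%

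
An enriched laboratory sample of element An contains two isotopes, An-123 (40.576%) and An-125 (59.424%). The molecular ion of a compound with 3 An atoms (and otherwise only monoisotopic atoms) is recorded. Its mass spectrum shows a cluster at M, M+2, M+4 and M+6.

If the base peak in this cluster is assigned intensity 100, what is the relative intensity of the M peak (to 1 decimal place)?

15.5

(0.40576 + 0.59424)^3 gives M 0.0668, M+2 0.2935, M+4 0.4298, M+6 0.2098; the largest is M+4.
P(M+4) = C(3,2) × 0.40576^1 × 0.59424^2 = 3 × 0.40576 × 0.35312118 = 0.429847 (base)
P(M) = C(3,0) × 0.40576^3 × 0.59424^0 = 1 × 0.0668048 × 1.0000 = 0.066805
Relative intensity = 0.066805 / 0.429847 × 100 = 15.5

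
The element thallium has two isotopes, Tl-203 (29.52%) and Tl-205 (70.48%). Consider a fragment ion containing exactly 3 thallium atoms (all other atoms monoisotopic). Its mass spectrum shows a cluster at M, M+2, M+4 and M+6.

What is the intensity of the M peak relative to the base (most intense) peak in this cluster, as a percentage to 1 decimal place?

Term probabilities: M 0.0257, M+2 0.1843, M+4 0.4399, M+6 0.3501. Base peak = M+4.
P(M+4) = C(3,2) × 0.2952^1 × 0.7048^2 = 3 × 0.2952 × 0.49674304 = 0.439916 (base)
P(M) = C(3,0) × 0.2952^3 × 0.7048^0 = 1 × 0.02572463 × 1.0000 = 0.025725
Relative intensity = 0.025725 / 0.439916 × 100 = 5.8

5.8%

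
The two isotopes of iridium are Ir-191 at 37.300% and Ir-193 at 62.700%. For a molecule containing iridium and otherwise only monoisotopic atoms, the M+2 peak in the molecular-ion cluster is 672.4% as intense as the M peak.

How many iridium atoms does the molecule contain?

4

The M+2/M ratio from n Ir atoms is n · q/p = n · 0.62700/0.37300.
n = 6.724 × 0.37300/0.62700 = 4.00 ≈ 4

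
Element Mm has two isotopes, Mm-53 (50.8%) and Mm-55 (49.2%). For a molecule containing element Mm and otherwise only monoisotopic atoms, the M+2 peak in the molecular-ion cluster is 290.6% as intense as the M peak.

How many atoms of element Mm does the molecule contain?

The M+2/M ratio from n Mm atoms is n · q/p = n · 0.492/0.508.
n = 2.906 × 0.508/0.492 = 3.00 ≈ 3

3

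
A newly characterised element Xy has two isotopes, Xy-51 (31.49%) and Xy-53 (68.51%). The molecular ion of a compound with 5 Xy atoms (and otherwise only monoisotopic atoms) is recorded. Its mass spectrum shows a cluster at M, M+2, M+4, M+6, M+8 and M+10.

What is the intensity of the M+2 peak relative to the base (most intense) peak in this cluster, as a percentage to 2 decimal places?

9.71%

Binomial terms of (0.3149 + 0.6851)^5: M 0.0031, M+2 0.0337, M+4 0.1466, M+6 0.3189, M+8 0.3469, M+10 0.1509 → M+8 is the base peak.
P(M+8) = C(5,4) × 0.3149^1 × 0.6851^4 = 5 × 0.3149 × 0.2203007 = 0.346863 (base)
P(M+2) = C(5,1) × 0.3149^4 × 0.6851^1 = 5 × 0.0098331 × 0.6851 = 0.033683
Relative intensity = 0.033683 / 0.346863 × 100 = 9.71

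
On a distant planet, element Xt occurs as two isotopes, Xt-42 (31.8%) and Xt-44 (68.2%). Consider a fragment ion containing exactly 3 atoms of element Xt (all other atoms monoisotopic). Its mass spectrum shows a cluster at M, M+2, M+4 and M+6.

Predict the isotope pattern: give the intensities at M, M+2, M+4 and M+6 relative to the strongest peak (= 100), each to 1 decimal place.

The 3 Xt atoms are independent, so intensities follow the terms of (0.318 + 0.682)^3.
P(M) = 0.318^3 = 0.032157
P(M+2) = 3 × 0.318^2 × 0.682^1 = 0.206900
P(M+4) = 3 × 0.318^1 × 0.682^2 = 0.443728
P(M+6) = 0.682^3 = 0.317215
The M+4 peak is largest (0.443728); scaling to 100 gives 7.2 : 46.6 : 100.0 : 71.5.

7.2 : 46.6 : 100.0 : 71.5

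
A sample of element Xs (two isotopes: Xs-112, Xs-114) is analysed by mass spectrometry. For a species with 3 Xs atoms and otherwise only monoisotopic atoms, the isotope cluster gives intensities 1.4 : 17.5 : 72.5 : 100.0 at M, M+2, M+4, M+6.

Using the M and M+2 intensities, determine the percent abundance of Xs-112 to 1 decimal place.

If p is the fraction of Xs that is Xs-112, then I(M+2)/I(M) = [C(3,1)·p^2·(1−p)] / p^3 = 3·(1−p)/p = 17.5/1.4 = 12.5000
(1−p)/p = 12.5000/3 = 4.1667  ⇒  p = 1/(1 + 4.1667) = 0.1935
Xs-112: 19.4%, Xs-114: 80.6%.

19.4%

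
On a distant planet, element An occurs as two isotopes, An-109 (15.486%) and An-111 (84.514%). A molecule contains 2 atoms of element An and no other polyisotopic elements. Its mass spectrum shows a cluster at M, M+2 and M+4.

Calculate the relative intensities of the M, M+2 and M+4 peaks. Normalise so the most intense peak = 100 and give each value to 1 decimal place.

3.4 : 36.6 : 100.0

Expanding (0.15486 + 0.84514)^2:
P(M) = 0.15486^2 = 0.023982
P(M+2) = 2 × 0.15486^1 × 0.84514^1 = 0.261757
P(M+4) = 0.84514^2 = 0.714262
The M+4 peak is largest (0.714262); scaling to 100 gives 3.4 : 36.6 : 100.0.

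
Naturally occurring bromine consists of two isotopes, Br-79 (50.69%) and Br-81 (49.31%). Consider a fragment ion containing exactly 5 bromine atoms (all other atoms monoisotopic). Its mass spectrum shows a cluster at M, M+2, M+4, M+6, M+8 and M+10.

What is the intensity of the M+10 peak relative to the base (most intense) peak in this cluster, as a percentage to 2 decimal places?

9.21%

Binomial terms of (0.5069 + 0.4931)^5: M 0.0335, M+2 0.1628, M+4 0.3167, M+6 0.3081, M+8 0.1498, M+10 0.0292 → M+4 is the base peak.
P(M+4) = C(5,2) × 0.5069^3 × 0.4931^2 = 10 × 0.13024674 × 0.24314761 = 0.316692 (base)
P(M+10) = C(5,5) × 0.5069^0 × 0.4931^5 = 1 × 1.0000 × 0.02915245 = 0.029152
Relative intensity = 0.029152 / 0.316692 × 100 = 9.21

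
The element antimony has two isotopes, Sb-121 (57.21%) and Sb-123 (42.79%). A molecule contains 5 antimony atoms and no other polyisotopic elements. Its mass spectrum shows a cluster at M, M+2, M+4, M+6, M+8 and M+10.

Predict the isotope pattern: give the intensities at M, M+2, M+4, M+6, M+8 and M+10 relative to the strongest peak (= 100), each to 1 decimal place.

17.9 : 66.8 : 100.0 : 74.8 : 28.0 : 4.2

The 5 Sb atoms are independent, so intensities follow the terms of (0.5721 + 0.4279)^5.
P(M) = 0.5721^5 = 0.061286
P(M+2) = 5 × 0.5721^4 × 0.4279^1 = 0.229192
P(M+4) = 10 × 0.5721^3 × 0.4279^2 = 0.342847
P(M+6) = 10 × 0.5721^2 × 0.4279^3 = 0.256431
P(M+8) = 5 × 0.5721^1 × 0.4279^4 = 0.095898
P(M+10) = 0.4279^5 = 0.014345
The M+4 peak is largest (0.342847); scaling to 100 gives 17.9 : 66.8 : 100.0 : 74.8 : 28.0 : 4.2.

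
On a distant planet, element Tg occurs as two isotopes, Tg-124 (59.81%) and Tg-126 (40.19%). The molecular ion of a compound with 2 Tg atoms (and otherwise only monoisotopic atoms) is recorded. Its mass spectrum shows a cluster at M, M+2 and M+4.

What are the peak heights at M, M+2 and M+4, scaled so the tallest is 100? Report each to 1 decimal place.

74.4 : 100.0 : 33.6

Expanding (0.5981 + 0.4019)^2:
P(M) = 0.5981^2 = 0.357724
P(M+2) = 2 × 0.5981^1 × 0.4019^1 = 0.480753
P(M+4) = 0.4019^2 = 0.161524
The M+2 peak is largest (0.480753); scaling to 100 gives 74.4 : 100.0 : 33.6.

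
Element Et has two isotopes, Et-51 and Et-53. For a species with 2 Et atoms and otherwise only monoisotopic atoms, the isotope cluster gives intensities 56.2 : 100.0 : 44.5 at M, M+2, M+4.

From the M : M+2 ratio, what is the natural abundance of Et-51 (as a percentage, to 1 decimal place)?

52.9%

Write p for the Et-51 fraction. I(M+2)/I(M) = [C(2,1)·p^1·(1−p)] / p^2 = 2·(1−p)/p = 100.0/56.2 = 1.7794
(1−p)/p = 1.7794/2 = 0.8897  ⇒  p = 1/(1 + 0.8897) = 0.5292
Et-51: 52.9%, Et-53: 47.1%.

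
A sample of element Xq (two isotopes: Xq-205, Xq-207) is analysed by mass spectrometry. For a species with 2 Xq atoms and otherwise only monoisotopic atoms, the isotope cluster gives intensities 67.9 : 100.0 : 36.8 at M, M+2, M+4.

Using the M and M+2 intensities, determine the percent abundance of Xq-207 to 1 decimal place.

42.4%

Write p for the Xq-205 fraction. I(M+2)/I(M) = [C(2,1)·p^1·(1−p)] / p^2 = 2·(1−p)/p = 100.0/67.9 = 1.4728
(1−p)/p = 1.4728/2 = 0.7364  ⇒  p = 1/(1 + 0.7364) = 0.5759
Xq-205: 57.6%, Xq-207: 42.4%.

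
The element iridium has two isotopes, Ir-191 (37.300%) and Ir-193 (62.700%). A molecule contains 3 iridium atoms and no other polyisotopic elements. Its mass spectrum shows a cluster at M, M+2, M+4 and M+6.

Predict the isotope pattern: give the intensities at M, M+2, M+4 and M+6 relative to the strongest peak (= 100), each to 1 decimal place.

The 3 Ir atoms are independent, so intensities follow the terms of (0.37300 + 0.62700)^3.
P(M) = 0.37300^3 = 0.051895
P(M+2) = 3 × 0.37300^2 × 0.62700^1 = 0.261702
P(M+4) = 3 × 0.37300^1 × 0.62700^2 = 0.439911
P(M+6) = 0.62700^3 = 0.246492
The M+4 peak is largest (0.439911); scaling to 100 gives 11.8 : 59.5 : 100.0 : 56.0.

11.8 : 59.5 : 100.0 : 56.0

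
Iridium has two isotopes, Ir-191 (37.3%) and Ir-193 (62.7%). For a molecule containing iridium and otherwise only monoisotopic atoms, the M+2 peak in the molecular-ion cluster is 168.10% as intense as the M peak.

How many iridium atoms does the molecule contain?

For n independent Ir atoms, I(M+2)/I(M) = n · (abundance Ir-193) / (abundance Ir-191) = n · 0.627/0.373.
n = 1.6810 × 0.373/0.627 = 1.00 ≈ 1

1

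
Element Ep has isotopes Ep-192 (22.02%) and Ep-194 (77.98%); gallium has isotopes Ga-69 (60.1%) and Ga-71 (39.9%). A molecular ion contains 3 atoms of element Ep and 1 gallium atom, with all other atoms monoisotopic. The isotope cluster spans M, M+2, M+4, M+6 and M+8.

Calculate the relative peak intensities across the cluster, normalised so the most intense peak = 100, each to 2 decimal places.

Element Ep pattern (n=3): 0.01067707 : 0.11343292 : 0.40170296 : 0.47418705
Gallium pattern (n=1): 0.6010 : 0.3990
Convolve the two distributions (both contribute in 2-u steps):
  M: 0.01067707×0.6010 = 0.006417
  M+2: 0.01067707×0.3990 + 0.11343292×0.6010 = 0.072433
  M+4: 0.11343292×0.3990 + 0.40170296×0.6010 = 0.286683
  M+6: 0.40170296×0.3990 + 0.47418705×0.6010 = 0.445266
  M+8: 0.47418705×0.3990 = 0.189201
Scale to base peak (0.445266) = 100: 1.44 : 16.27 : 64.38 : 100.00 : 42.49

1.44 : 16.27 : 64.38 : 100.00 : 42.49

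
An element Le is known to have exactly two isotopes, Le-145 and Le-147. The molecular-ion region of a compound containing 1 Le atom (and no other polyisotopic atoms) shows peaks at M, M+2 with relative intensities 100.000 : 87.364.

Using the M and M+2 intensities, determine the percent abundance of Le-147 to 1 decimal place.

46.6%

Let p = fractional abundance of Le-145. I(M+2)/I(M) = [C(1,1)·p^0·(1−p)] / p^1 = 1·(1−p)/p = 87.364/100.000 = 0.8736
(1−p)/p = 0.8736/1 = 0.8736  ⇒  p = 1/(1 + 0.8736) = 0.5337
Le-145: 53.4%, Le-147: 46.6%.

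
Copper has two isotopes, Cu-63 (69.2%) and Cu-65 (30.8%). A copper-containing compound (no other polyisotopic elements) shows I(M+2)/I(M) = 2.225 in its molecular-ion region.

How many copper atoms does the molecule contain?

5

The M+2/M ratio from n Cu atoms is n · q/p = n · 0.308/0.692.
n = 2.225 × 0.692/0.308 = 5.00 ≈ 5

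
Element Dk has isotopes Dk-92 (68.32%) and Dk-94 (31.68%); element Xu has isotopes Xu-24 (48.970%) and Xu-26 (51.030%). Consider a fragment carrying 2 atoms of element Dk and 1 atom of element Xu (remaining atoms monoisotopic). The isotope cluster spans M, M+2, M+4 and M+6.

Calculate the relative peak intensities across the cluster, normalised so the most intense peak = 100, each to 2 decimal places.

Element Dk pattern (n=2): 0.46676224 : 0.43287552 : 0.10036224
Element Xu pattern (n=1): 0.4897 : 0.5103
Convolve the two distributions (both contribute in 2-u steps):
  M: 0.46676224×0.4897 = 0.228573
  M+2: 0.46676224×0.5103 + 0.43287552×0.4897 = 0.450168
  M+4: 0.43287552×0.5103 + 0.10036224×0.4897 = 0.270044
  M+6: 0.10036224×0.5103 = 0.051215
Scale to base peak (0.450168) = 100: 50.78 : 100.00 : 59.99 : 11.38

50.78 : 100.00 : 59.99 : 11.38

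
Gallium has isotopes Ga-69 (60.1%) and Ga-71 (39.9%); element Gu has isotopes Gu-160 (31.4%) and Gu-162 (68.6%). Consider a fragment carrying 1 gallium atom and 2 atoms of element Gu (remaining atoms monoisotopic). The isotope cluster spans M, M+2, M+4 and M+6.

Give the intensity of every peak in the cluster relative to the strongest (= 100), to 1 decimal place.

13.0 : 65.6 : 100.0 : 41.3

Gallium pattern (n=1): 0.6010 : 0.3990
Element Gu pattern (n=2): 0.098596 : 0.430808 : 0.470596
Convolve the two distributions (both contribute in 2-u steps):
  M: 0.6010×0.098596 = 0.059256
  M+2: 0.6010×0.430808 + 0.3990×0.098596 = 0.298255
  M+4: 0.6010×0.470596 + 0.3990×0.430808 = 0.454721
  M+6: 0.3990×0.470596 = 0.187768
Scale to base peak (0.454721) = 100: 13.0 : 65.6 : 100.0 : 41.3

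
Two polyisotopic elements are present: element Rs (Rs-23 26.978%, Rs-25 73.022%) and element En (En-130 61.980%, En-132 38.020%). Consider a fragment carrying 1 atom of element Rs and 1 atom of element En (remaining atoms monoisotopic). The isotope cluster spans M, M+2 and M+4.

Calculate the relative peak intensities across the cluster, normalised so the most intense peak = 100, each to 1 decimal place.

30.1 : 100.0 : 50.0

Element Rs pattern (n=1): 0.26978 : 0.73022
Element En pattern (n=1): 0.6198 : 0.3802
Convolve the two distributions (both contribute in 2-u steps):
  M: 0.26978×0.6198 = 0.167210
  M+2: 0.26978×0.3802 + 0.73022×0.6198 = 0.555161
  M+4: 0.73022×0.3802 = 0.277630
Scale to base peak (0.555161) = 100: 30.1 : 100.0 : 50.0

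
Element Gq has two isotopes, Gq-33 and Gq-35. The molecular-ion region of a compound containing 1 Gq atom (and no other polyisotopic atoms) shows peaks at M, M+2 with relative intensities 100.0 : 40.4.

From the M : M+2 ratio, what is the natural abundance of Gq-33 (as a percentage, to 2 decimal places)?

If p is the fraction of Gq that is Gq-33, then I(M+2)/I(M) = [C(1,1)·p^0·(1−p)] / p^1 = 1·(1−p)/p = 40.4/100.0 = 0.4040
(1−p)/p = 0.4040/1 = 0.4040  ⇒  p = 1/(1 + 0.4040) = 0.7123
Gq-33: 71.23%, Gq-35: 28.77%.

71.23%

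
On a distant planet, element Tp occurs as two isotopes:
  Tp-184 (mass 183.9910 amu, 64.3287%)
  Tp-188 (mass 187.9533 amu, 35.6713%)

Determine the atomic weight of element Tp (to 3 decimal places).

185.404 amu

Weight each isotope mass by its fractional abundance: 0.643287 × 183.9910 + 0.356713 × 187.9533
= 118.35902 + 67.04539 = 185.40441 amu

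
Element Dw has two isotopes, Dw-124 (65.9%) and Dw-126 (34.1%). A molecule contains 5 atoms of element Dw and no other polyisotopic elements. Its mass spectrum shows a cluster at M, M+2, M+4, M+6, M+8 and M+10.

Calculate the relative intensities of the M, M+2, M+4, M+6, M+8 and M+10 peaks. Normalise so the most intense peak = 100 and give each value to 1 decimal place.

The 5 Dw atoms are independent, so intensities follow the terms of (0.659 + 0.341)^5.
P(M) = 0.659^5 = 0.124287
P(M+2) = 5 × 0.659^4 × 0.341^1 = 0.321563
P(M+4) = 10 × 0.659^3 × 0.341^2 = 0.332786
P(M+6) = 10 × 0.659^2 × 0.341^3 = 0.172200
P(M+8) = 5 × 0.659^1 × 0.341^4 = 0.044553
P(M+10) = 0.341^5 = 0.004611
The M+4 peak is largest (0.332786); scaling to 100 gives 37.3 : 96.6 : 100.0 : 51.7 : 13.4 : 1.4.

37.3 : 96.6 : 100.0 : 51.7 : 13.4 : 1.4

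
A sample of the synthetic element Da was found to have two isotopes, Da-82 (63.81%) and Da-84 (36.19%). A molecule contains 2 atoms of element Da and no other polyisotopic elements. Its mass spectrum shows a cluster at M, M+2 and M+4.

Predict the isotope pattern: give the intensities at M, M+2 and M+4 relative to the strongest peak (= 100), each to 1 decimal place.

Expanding (0.6381 + 0.3619)^2:
P(M) = 0.6381^2 = 0.407172
P(M+2) = 2 × 0.6381^1 × 0.3619^1 = 0.461857
P(M+4) = 0.3619^2 = 0.130972
The M+2 peak is largest (0.461857); scaling to 100 gives 88.2 : 100.0 : 28.4.

88.2 : 100.0 : 28.4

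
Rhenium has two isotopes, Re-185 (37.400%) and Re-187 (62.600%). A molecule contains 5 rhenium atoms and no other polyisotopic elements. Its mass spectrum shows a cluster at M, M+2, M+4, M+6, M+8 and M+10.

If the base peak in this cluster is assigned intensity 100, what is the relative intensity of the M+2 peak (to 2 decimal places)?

17.85

(0.37400 + 0.62600)^5 gives M 0.0073, M+2 0.0612, M+4 0.2050, M+6 0.3431, M+8 0.2872, M+10 0.0961; the largest is M+6.
P(M+6) = C(5,3) × 0.37400^2 × 0.62600^3 = 10 × 0.139876 × 0.24531438 = 0.343136 (base)
P(M+2) = C(5,1) × 0.37400^4 × 0.62600^1 = 5 × 0.0195653 × 0.6260 = 0.061239
Relative intensity = 0.061239 / 0.343136 × 100 = 17.85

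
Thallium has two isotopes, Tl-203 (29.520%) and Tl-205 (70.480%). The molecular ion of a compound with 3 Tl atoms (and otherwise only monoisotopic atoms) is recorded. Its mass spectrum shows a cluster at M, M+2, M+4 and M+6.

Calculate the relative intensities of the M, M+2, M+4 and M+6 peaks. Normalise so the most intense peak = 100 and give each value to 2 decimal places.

Each Tl atom is independently Tl-203 (p = 0.29520) or Tl-205 (q = 0.70480); the cluster is the binomial expansion (p + q)^3.
P(M) = 0.29520^3 = 0.025725
P(M+2) = 3 × 0.29520^2 × 0.70480^1 = 0.184255
P(M+4) = 3 × 0.29520^1 × 0.70480^2 = 0.439916
P(M+6) = 0.70480^3 = 0.350104
The M+4 peak is largest (0.439916); scaling to 100 gives 5.85 : 41.88 : 100.00 : 79.58.

5.85 : 41.88 : 100.00 : 79.58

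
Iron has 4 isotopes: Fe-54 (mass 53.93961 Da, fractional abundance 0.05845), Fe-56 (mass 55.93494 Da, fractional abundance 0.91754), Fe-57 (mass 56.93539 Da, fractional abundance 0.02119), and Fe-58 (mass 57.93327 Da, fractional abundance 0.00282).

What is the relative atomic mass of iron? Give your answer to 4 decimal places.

Weight each isotope mass by its fractional abundance: 0.05845 × 53.93961 + 0.91754 × 55.93494 + 0.02119 × 56.93539 + 0.00282 × 57.93327
= 3.152770 + 51.322545 + 1.206461 + 0.163372 = 55.845148 Da

55.8451 Da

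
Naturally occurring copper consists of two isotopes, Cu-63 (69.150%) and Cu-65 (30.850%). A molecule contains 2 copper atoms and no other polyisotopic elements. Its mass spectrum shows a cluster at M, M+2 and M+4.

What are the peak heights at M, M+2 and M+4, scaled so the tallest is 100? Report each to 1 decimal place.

100.0 : 89.2 : 19.9

The 2 Cu atoms are independent, so intensities follow the terms of (0.69150 + 0.30850)^2.
P(M) = 0.69150^2 = 0.478172
P(M+2) = 2 × 0.69150^1 × 0.30850^1 = 0.426656
P(M+4) = 0.30850^2 = 0.095172
The M peak is largest (0.478172); scaling to 100 gives 100.0 : 89.2 : 19.9.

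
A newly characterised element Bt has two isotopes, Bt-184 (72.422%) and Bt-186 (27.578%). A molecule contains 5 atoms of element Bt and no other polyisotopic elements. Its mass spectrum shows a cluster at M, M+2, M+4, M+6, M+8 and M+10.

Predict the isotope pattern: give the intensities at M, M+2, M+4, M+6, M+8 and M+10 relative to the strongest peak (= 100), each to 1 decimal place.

Each Bt atom is independently Bt-184 (p = 0.72422) or Bt-186 (q = 0.27578); the cluster is the binomial expansion (p + q)^5.
P(M) = 0.72422^5 = 0.199229
P(M+2) = 5 × 0.72422^4 × 0.27578^1 = 0.379328
P(M+4) = 10 × 0.72422^3 × 0.27578^2 = 0.288893
P(M+6) = 10 × 0.72422^2 × 0.27578^3 = 0.110009
P(M+8) = 5 × 0.72422^1 × 0.27578^4 = 0.020946
P(M+10) = 0.27578^5 = 0.001595
The M+2 peak is largest (0.379328); scaling to 100 gives 52.5 : 100.0 : 76.2 : 29.0 : 5.5 : 0.4.

52.5 : 100.0 : 76.2 : 29.0 : 5.5 : 0.4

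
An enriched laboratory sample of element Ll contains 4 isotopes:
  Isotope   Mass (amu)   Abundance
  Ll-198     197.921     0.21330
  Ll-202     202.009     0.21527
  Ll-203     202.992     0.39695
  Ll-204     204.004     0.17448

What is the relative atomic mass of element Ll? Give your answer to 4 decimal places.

201.8753 amu

Ar = Σ fᵢ·mᵢ = 0.21330 × 197.921 + 0.21527 × 202.009 + 0.39695 × 202.992 + 0.17448 × 204.004
= 42.21655 + 43.48648 + 80.57767 + 35.59462 = 201.87532 amu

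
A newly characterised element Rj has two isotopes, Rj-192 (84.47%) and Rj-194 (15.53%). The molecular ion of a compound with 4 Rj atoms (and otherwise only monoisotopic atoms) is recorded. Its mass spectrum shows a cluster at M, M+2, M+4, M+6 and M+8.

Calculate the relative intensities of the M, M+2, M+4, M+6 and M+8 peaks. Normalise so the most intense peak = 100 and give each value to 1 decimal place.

Expanding (0.8447 + 0.1553)^4:
P(M) = 0.8447^4 = 0.509108
P(M+2) = 4 × 0.8447^3 × 0.1553^1 = 0.374403
P(M+4) = 6 × 0.8447^2 × 0.1553^2 = 0.103252
P(M+6) = 4 × 0.8447^1 × 0.1553^3 = 0.012655
P(M+8) = 0.1553^4 = 0.000582
The M peak is largest (0.509108); scaling to 100 gives 100.0 : 73.5 : 20.3 : 2.5 : 0.1.

100.0 : 73.5 : 20.3 : 2.5 : 0.1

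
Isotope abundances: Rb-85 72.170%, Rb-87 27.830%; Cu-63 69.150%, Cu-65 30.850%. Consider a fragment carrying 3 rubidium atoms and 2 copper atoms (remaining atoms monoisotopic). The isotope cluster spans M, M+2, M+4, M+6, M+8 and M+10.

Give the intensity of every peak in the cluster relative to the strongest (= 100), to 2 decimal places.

48.80 : 100.00 : 81.86 : 33.46 : 6.83 : 0.56

Rubidium pattern (n=3): 0.37589809 : 0.43485841 : 0.16768892 : 0.02155458
Copper pattern (n=2): 0.47817225 : 0.4266555 : 0.09517225
Convolve the two distributions (both contribute in 2-u steps):
  M: 0.37589809×0.47817225 = 0.179744
  M+2: 0.37589809×0.4266555 + 0.43485841×0.47817225 = 0.368316
  M+4: 0.37589809×0.09517225 + 0.43485841×0.4266555 + 0.16768892×0.47817225 = 0.301494
  M+6: 0.43485841×0.09517225 + 0.16768892×0.4266555 + 0.02155458×0.47817225 = 0.123239
  M+8: 0.16768892×0.09517225 + 0.02155458×0.4266555 = 0.025156
  M+10: 0.02155458×0.09517225 = 0.002051
Scale to base peak (0.368316) = 100: 48.80 : 100.00 : 81.86 : 33.46 : 6.83 : 0.56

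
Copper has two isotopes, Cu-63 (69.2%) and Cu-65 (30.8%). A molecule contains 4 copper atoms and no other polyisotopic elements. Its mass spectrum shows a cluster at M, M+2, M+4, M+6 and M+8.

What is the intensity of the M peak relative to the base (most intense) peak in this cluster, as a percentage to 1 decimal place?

Binomial terms of (0.692 + 0.308)^4: M 0.2293, M+2 0.4083, M+4 0.2726, M+6 0.0809, M+8 0.0090 → M+2 is the base peak.
P(M+2) = C(4,1) × 0.692^3 × 0.308^1 = 4 × 0.33137389 × 0.3080 = 0.408253 (base)
P(M) = C(4,0) × 0.692^4 × 0.308^0 = 1 × 0.22931073 × 1.0000 = 0.229311
Relative intensity = 0.229311 / 0.408253 × 100 = 56.2

56.2%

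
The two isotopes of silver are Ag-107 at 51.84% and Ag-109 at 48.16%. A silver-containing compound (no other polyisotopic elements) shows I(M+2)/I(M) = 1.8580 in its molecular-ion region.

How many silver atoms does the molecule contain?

With n Ag atoms, P(M+2)/P(M) = C(n,1)·p^(n−1)q / p^n = n·q/p = n · 0.4816/0.5184.
n = 1.8580 × 0.5184/0.4816 = 2.00 ≈ 2

2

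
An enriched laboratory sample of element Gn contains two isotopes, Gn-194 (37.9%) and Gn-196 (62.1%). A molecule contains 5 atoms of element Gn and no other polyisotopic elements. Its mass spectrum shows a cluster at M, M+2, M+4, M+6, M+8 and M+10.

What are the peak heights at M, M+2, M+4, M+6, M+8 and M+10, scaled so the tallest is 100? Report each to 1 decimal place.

The 5 Gn atoms are independent, so intensities follow the terms of (0.379 + 0.621)^5.
P(M) = 0.379^5 = 0.007820
P(M+2) = 5 × 0.379^4 × 0.621^1 = 0.064065
P(M+4) = 10 × 0.379^3 × 0.621^2 = 0.209943
P(M+6) = 10 × 0.379^2 × 0.621^3 = 0.343996
P(M+8) = 5 × 0.379^1 × 0.621^4 = 0.281822
P(M+10) = 0.621^5 = 0.092354
The M+6 peak is largest (0.343996); scaling to 100 gives 2.3 : 18.6 : 61.0 : 100.0 : 81.9 : 26.8.

2.3 : 18.6 : 61.0 : 100.0 : 81.9 : 26.8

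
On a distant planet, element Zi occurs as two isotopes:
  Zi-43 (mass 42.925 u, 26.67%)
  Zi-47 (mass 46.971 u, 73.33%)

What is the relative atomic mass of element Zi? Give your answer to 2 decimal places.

45.89 u

The abundance-weighted mean is 0.2667 × 42.925 + 0.7333 × 46.971
= 11.4481 + 34.4438 = 45.8919 u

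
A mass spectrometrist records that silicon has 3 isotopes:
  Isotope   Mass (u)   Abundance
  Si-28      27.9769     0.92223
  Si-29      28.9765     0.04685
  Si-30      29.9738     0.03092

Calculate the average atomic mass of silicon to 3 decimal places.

28.085 u

The abundance-weighted mean is 0.92223 × 27.9769 + 0.04685 × 28.9765 + 0.03092 × 29.9738
= 25.80114 + 1.35755 + 0.92679 = 28.08548 u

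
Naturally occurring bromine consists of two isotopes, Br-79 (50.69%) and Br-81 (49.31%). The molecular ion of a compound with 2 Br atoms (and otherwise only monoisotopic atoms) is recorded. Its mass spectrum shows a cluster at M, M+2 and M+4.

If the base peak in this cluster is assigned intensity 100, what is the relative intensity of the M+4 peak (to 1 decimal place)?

48.6

Term probabilities: M 0.2569, M+2 0.4999, M+4 0.2431. Base peak = M+2.
P(M+2) = C(2,1) × 0.5069^1 × 0.4931^1 = 2 × 0.5069 × 0.4931 = 0.499905 (base)
P(M+4) = C(2,2) × 0.5069^0 × 0.4931^2 = 1 × 1.0000 × 0.24314761 = 0.243148
Relative intensity = 0.243148 / 0.499905 × 100 = 48.6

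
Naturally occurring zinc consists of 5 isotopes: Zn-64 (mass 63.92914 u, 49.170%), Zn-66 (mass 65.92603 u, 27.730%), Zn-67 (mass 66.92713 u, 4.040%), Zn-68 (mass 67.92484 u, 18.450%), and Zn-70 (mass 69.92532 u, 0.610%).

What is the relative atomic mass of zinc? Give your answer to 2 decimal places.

65.38 u

Ar = Σ fᵢ·mᵢ = 0.49170 × 63.92914 + 0.27730 × 65.92603 + 0.04040 × 66.92713 + 0.18450 × 67.92484 + 0.00610 × 69.92532
= 31.433958 + 18.281288 + 2.703856 + 12.532133 + 0.426544 = 65.377779 u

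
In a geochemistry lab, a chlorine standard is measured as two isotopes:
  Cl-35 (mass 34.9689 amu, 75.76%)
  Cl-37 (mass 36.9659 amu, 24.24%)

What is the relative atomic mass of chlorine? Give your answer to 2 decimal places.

Weight each isotope mass by its fractional abundance: 0.7576 × 34.9689 + 0.2424 × 36.9659
= 26.49244 + 8.96053 = 35.45297 amu

35.45 amu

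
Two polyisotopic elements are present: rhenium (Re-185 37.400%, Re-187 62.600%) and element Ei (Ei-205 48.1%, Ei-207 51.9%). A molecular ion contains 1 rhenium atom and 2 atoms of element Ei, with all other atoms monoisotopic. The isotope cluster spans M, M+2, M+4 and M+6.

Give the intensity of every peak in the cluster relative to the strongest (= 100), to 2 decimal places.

20.94 : 80.23 : 100.00 : 40.80

Rhenium pattern (n=1): 0.3740 : 0.6260
Element Ei pattern (n=2): 0.231361 : 0.499278 : 0.269361
Convolve the two distributions (both contribute in 2-u steps):
  M: 0.3740×0.231361 = 0.086529
  M+2: 0.3740×0.499278 + 0.6260×0.231361 = 0.331562
  M+4: 0.3740×0.269361 + 0.6260×0.499278 = 0.413289
  M+6: 0.6260×0.269361 = 0.168620
Scale to base peak (0.413289) = 100: 20.94 : 80.23 : 100.00 : 40.80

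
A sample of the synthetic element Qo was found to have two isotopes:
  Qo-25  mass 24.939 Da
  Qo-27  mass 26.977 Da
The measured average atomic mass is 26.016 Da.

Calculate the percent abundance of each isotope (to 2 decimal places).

Qo-25: 47.15%, Qo-27: 52.85%

Writing the weighted mean with unknown fraction x of Qo-25:
24.939·x + 26.977·(1 − x) = 26.016
(24.939 − 26.977)·x = 26.016 − 26.977
x = -0.961 / -2.038 = 0.47154 → 47.15% Qo-25, 52.85% Qo-27.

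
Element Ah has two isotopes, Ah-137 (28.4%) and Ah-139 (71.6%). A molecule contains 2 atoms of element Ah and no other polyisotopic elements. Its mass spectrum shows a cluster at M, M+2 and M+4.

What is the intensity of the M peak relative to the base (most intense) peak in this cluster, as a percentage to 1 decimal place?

Binomial terms of (0.284 + 0.716)^2: M 0.0807, M+2 0.4067, M+4 0.5127 → M+4 is the base peak.
P(M+4) = C(2,2) × 0.284^0 × 0.716^2 = 1 × 1.0000 × 0.512656 = 0.512656 (base)
P(M) = C(2,0) × 0.284^2 × 0.716^0 = 1 × 0.080656 × 1.0000 = 0.080656
Relative intensity = 0.080656 / 0.512656 × 100 = 15.7

15.7%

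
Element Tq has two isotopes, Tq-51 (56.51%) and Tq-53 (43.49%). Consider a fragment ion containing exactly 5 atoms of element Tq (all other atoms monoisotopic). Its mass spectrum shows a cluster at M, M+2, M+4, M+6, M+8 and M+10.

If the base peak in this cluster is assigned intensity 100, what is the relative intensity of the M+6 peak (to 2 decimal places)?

76.96

Binomial terms of (0.5651 + 0.4349)^5: M 0.0576, M+2 0.2217, M+4 0.3413, M+6 0.2627, M+8 0.1011, M+10 0.0156 → M+4 is the base peak.
P(M+4) = C(5,2) × 0.5651^3 × 0.4349^2 = 10 × 0.18045791 × 0.18913801 = 0.341314 (base)
P(M+6) = C(5,3) × 0.5651^2 × 0.4349^3 = 10 × 0.31933801 × 0.08225612 = 0.262675
Relative intensity = 0.262675 / 0.341314 × 100 = 76.96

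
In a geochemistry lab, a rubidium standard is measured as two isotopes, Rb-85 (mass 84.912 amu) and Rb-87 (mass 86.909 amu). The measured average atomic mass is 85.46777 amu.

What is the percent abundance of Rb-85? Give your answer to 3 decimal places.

72.170%

With x = fraction of Rb-85 (so Rb-87 is 1 − x):
84.912·x + 86.909·(1 − x) = 85.46777
(84.912 − 86.909)·x = 85.46777 − 86.909
x = -1.44123 / -1.997 = 0.72170 → 72.170% Rb-85, 27.830% Rb-87.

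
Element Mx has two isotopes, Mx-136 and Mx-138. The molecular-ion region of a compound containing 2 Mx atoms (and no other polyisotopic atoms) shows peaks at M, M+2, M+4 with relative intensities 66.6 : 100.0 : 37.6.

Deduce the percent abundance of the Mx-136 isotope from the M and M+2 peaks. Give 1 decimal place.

57.1%

Write p for the Mx-136 fraction. I(M+2)/I(M) = [C(2,1)·p^1·(1−p)] / p^2 = 2·(1−p)/p = 100.0/66.6 = 1.5015
(1−p)/p = 1.5015/2 = 0.7508  ⇒  p = 1/(1 + 0.7508) = 0.5712
Mx-136: 57.1%, Mx-138: 42.9%.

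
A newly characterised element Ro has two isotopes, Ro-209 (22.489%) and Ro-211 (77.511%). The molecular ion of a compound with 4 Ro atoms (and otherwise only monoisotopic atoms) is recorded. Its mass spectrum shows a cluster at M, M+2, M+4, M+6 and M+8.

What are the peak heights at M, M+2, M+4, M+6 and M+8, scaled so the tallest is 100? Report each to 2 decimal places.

The 4 Ro atoms are independent, so intensities follow the terms of (0.22489 + 0.77511)^4.
P(M) = 0.22489^4 = 0.002558
P(M+2) = 4 × 0.22489^3 × 0.77511^1 = 0.035264
P(M+4) = 6 × 0.22489^2 × 0.77511^2 = 0.182313
P(M+6) = 4 × 0.22489^1 × 0.77511^3 = 0.418909
P(M+8) = 0.77511^4 = 0.360955
The M+6 peak is largest (0.418909); scaling to 100 gives 0.61 : 8.42 : 43.52 : 100.00 : 86.17.

0.61 : 8.42 : 43.52 : 100.00 : 86.17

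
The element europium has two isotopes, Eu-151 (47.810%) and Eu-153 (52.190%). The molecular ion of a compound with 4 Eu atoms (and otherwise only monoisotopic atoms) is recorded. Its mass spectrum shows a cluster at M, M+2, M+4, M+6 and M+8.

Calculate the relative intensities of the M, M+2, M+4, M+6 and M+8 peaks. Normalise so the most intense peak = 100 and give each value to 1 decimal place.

14.0 : 61.1 : 100.0 : 72.8 : 19.9

Each Eu atom is independently Eu-151 (p = 0.47810) or Eu-153 (q = 0.52190); the cluster is the binomial expansion (p + q)^4.
P(M) = 0.47810^4 = 0.052249
P(M+2) = 4 × 0.47810^3 × 0.52190^1 = 0.228141
P(M+4) = 6 × 0.47810^2 × 0.52190^2 = 0.373563
P(M+6) = 4 × 0.47810^1 × 0.52190^3 = 0.271857
P(M+8) = 0.52190^4 = 0.074191
The M+4 peak is largest (0.373563); scaling to 100 gives 14.0 : 61.1 : 100.0 : 72.8 : 19.9.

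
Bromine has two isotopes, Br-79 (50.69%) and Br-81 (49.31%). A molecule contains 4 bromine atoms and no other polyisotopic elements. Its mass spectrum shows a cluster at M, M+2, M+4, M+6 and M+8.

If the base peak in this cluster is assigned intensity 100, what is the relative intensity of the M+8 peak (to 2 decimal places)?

(0.5069 + 0.4931)^4 gives M 0.0660, M+2 0.2569, M+4 0.3749, M+6 0.2431, M+8 0.0591; the largest is M+4.
P(M+4) = C(4,2) × 0.5069^2 × 0.4931^2 = 6 × 0.25694761 × 0.24314761 = 0.374857 (base)
P(M+8) = C(4,4) × 0.5069^0 × 0.4931^4 = 1 × 1.0000 × 0.05912076 = 0.059121
Relative intensity = 0.059121 / 0.374857 × 100 = 15.77

15.77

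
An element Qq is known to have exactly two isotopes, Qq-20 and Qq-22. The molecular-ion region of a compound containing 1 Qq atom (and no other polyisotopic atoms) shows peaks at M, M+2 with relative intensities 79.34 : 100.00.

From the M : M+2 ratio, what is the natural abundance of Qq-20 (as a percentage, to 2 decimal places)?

If p is the fraction of Qq that is Qq-20, then I(M+2)/I(M) = [C(1,1)·p^0·(1−p)] / p^1 = 1·(1−p)/p = 100.00/79.34 = 1.2604
(1−p)/p = 1.2604/1 = 1.2604  ⇒  p = 1/(1 + 1.2604) = 0.4424
Qq-20: 44.24%, Qq-22: 55.76%.

44.24%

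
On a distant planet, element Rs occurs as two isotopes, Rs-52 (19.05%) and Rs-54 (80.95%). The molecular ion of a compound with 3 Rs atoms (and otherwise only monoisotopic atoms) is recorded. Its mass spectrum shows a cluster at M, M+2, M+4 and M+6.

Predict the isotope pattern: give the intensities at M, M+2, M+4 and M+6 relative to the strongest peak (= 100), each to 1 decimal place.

1.3 : 16.6 : 70.6 : 100.0

Expanding (0.1905 + 0.8095)^3:
P(M) = 0.1905^3 = 0.006913
P(M+2) = 3 × 0.1905^2 × 0.8095^1 = 0.088131
P(M+4) = 3 × 0.1905^1 × 0.8095^2 = 0.374498
P(M+6) = 0.8095^3 = 0.530457
The M+6 peak is largest (0.530457); scaling to 100 gives 1.3 : 16.6 : 70.6 : 100.0.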